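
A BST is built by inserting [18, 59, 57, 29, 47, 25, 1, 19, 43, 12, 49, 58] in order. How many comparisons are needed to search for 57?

Search path for 57: 18 -> 59 -> 57
Found: True
Comparisons: 3


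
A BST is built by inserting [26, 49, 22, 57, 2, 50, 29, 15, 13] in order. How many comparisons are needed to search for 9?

Search path for 9: 26 -> 22 -> 2 -> 15 -> 13
Found: False
Comparisons: 5


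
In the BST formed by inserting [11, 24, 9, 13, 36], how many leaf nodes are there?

Tree built from: [11, 24, 9, 13, 36]
Tree (level-order array): [11, 9, 24, None, None, 13, 36]
Rule: A leaf has 0 children.
Per-node child counts:
  node 11: 2 child(ren)
  node 9: 0 child(ren)
  node 24: 2 child(ren)
  node 13: 0 child(ren)
  node 36: 0 child(ren)
Matching nodes: [9, 13, 36]
Count of leaf nodes: 3


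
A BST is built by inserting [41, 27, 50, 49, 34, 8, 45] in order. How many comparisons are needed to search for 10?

Search path for 10: 41 -> 27 -> 8
Found: False
Comparisons: 3


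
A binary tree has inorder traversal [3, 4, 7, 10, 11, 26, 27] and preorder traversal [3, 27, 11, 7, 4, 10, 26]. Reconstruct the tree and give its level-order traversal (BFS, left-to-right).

Inorder:  [3, 4, 7, 10, 11, 26, 27]
Preorder: [3, 27, 11, 7, 4, 10, 26]
Algorithm: preorder visits root first, so consume preorder in order;
for each root, split the current inorder slice at that value into
left-subtree inorder and right-subtree inorder, then recurse.
Recursive splits:
  root=3; inorder splits into left=[], right=[4, 7, 10, 11, 26, 27]
  root=27; inorder splits into left=[4, 7, 10, 11, 26], right=[]
  root=11; inorder splits into left=[4, 7, 10], right=[26]
  root=7; inorder splits into left=[4], right=[10]
  root=4; inorder splits into left=[], right=[]
  root=10; inorder splits into left=[], right=[]
  root=26; inorder splits into left=[], right=[]
Reconstructed level-order: [3, 27, 11, 7, 26, 4, 10]


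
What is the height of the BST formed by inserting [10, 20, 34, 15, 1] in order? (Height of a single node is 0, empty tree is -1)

Insertion order: [10, 20, 34, 15, 1]
Tree (level-order array): [10, 1, 20, None, None, 15, 34]
Compute height bottom-up (empty subtree = -1):
  height(1) = 1 + max(-1, -1) = 0
  height(15) = 1 + max(-1, -1) = 0
  height(34) = 1 + max(-1, -1) = 0
  height(20) = 1 + max(0, 0) = 1
  height(10) = 1 + max(0, 1) = 2
Height = 2


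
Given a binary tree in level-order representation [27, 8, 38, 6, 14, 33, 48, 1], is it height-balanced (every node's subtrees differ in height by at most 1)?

Tree (level-order array): [27, 8, 38, 6, 14, 33, 48, 1]
Definition: a tree is height-balanced if, at every node, |h(left) - h(right)| <= 1 (empty subtree has height -1).
Bottom-up per-node check:
  node 1: h_left=-1, h_right=-1, diff=0 [OK], height=0
  node 6: h_left=0, h_right=-1, diff=1 [OK], height=1
  node 14: h_left=-1, h_right=-1, diff=0 [OK], height=0
  node 8: h_left=1, h_right=0, diff=1 [OK], height=2
  node 33: h_left=-1, h_right=-1, diff=0 [OK], height=0
  node 48: h_left=-1, h_right=-1, diff=0 [OK], height=0
  node 38: h_left=0, h_right=0, diff=0 [OK], height=1
  node 27: h_left=2, h_right=1, diff=1 [OK], height=3
All nodes satisfy the balance condition.
Result: Balanced


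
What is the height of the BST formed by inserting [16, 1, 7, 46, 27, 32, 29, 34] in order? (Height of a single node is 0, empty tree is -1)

Insertion order: [16, 1, 7, 46, 27, 32, 29, 34]
Tree (level-order array): [16, 1, 46, None, 7, 27, None, None, None, None, 32, 29, 34]
Compute height bottom-up (empty subtree = -1):
  height(7) = 1 + max(-1, -1) = 0
  height(1) = 1 + max(-1, 0) = 1
  height(29) = 1 + max(-1, -1) = 0
  height(34) = 1 + max(-1, -1) = 0
  height(32) = 1 + max(0, 0) = 1
  height(27) = 1 + max(-1, 1) = 2
  height(46) = 1 + max(2, -1) = 3
  height(16) = 1 + max(1, 3) = 4
Height = 4


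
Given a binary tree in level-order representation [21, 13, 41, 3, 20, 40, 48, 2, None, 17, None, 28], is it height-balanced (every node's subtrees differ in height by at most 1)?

Tree (level-order array): [21, 13, 41, 3, 20, 40, 48, 2, None, 17, None, 28]
Definition: a tree is height-balanced if, at every node, |h(left) - h(right)| <= 1 (empty subtree has height -1).
Bottom-up per-node check:
  node 2: h_left=-1, h_right=-1, diff=0 [OK], height=0
  node 3: h_left=0, h_right=-1, diff=1 [OK], height=1
  node 17: h_left=-1, h_right=-1, diff=0 [OK], height=0
  node 20: h_left=0, h_right=-1, diff=1 [OK], height=1
  node 13: h_left=1, h_right=1, diff=0 [OK], height=2
  node 28: h_left=-1, h_right=-1, diff=0 [OK], height=0
  node 40: h_left=0, h_right=-1, diff=1 [OK], height=1
  node 48: h_left=-1, h_right=-1, diff=0 [OK], height=0
  node 41: h_left=1, h_right=0, diff=1 [OK], height=2
  node 21: h_left=2, h_right=2, diff=0 [OK], height=3
All nodes satisfy the balance condition.
Result: Balanced


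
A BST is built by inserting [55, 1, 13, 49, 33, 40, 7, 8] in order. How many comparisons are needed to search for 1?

Search path for 1: 55 -> 1
Found: True
Comparisons: 2


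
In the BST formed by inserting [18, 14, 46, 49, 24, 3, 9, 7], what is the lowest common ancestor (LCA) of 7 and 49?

Tree insertion order: [18, 14, 46, 49, 24, 3, 9, 7]
Tree (level-order array): [18, 14, 46, 3, None, 24, 49, None, 9, None, None, None, None, 7]
In a BST, the LCA of p=7, q=49 is the first node v on the
root-to-leaf path with p <= v <= q (go left if both < v, right if both > v).
Walk from root:
  at 18: 7 <= 18 <= 49, this is the LCA
LCA = 18


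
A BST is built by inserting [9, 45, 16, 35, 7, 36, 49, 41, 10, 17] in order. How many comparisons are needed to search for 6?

Search path for 6: 9 -> 7
Found: False
Comparisons: 2


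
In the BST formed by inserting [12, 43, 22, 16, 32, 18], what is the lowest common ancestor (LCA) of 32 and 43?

Tree insertion order: [12, 43, 22, 16, 32, 18]
Tree (level-order array): [12, None, 43, 22, None, 16, 32, None, 18]
In a BST, the LCA of p=32, q=43 is the first node v on the
root-to-leaf path with p <= v <= q (go left if both < v, right if both > v).
Walk from root:
  at 12: both 32 and 43 > 12, go right
  at 43: 32 <= 43 <= 43, this is the LCA
LCA = 43


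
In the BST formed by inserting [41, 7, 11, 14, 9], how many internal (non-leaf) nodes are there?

Tree built from: [41, 7, 11, 14, 9]
Tree (level-order array): [41, 7, None, None, 11, 9, 14]
Rule: An internal node has at least one child.
Per-node child counts:
  node 41: 1 child(ren)
  node 7: 1 child(ren)
  node 11: 2 child(ren)
  node 9: 0 child(ren)
  node 14: 0 child(ren)
Matching nodes: [41, 7, 11]
Count of internal (non-leaf) nodes: 3


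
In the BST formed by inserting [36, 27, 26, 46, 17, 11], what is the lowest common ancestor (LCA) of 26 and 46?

Tree insertion order: [36, 27, 26, 46, 17, 11]
Tree (level-order array): [36, 27, 46, 26, None, None, None, 17, None, 11]
In a BST, the LCA of p=26, q=46 is the first node v on the
root-to-leaf path with p <= v <= q (go left if both < v, right if both > v).
Walk from root:
  at 36: 26 <= 36 <= 46, this is the LCA
LCA = 36


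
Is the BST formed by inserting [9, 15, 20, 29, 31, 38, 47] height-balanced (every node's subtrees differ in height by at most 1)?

Tree (level-order array): [9, None, 15, None, 20, None, 29, None, 31, None, 38, None, 47]
Definition: a tree is height-balanced if, at every node, |h(left) - h(right)| <= 1 (empty subtree has height -1).
Bottom-up per-node check:
  node 47: h_left=-1, h_right=-1, diff=0 [OK], height=0
  node 38: h_left=-1, h_right=0, diff=1 [OK], height=1
  node 31: h_left=-1, h_right=1, diff=2 [FAIL (|-1-1|=2 > 1)], height=2
  node 29: h_left=-1, h_right=2, diff=3 [FAIL (|-1-2|=3 > 1)], height=3
  node 20: h_left=-1, h_right=3, diff=4 [FAIL (|-1-3|=4 > 1)], height=4
  node 15: h_left=-1, h_right=4, diff=5 [FAIL (|-1-4|=5 > 1)], height=5
  node 9: h_left=-1, h_right=5, diff=6 [FAIL (|-1-5|=6 > 1)], height=6
Node 31 violates the condition: |-1 - 1| = 2 > 1.
Result: Not balanced


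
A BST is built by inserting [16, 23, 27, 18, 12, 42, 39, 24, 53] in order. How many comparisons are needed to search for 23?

Search path for 23: 16 -> 23
Found: True
Comparisons: 2


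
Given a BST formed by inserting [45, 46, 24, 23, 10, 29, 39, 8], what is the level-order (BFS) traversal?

Tree insertion order: [45, 46, 24, 23, 10, 29, 39, 8]
Tree (level-order array): [45, 24, 46, 23, 29, None, None, 10, None, None, 39, 8]
BFS from the root, enqueuing left then right child of each popped node:
  queue [45] -> pop 45, enqueue [24, 46], visited so far: [45]
  queue [24, 46] -> pop 24, enqueue [23, 29], visited so far: [45, 24]
  queue [46, 23, 29] -> pop 46, enqueue [none], visited so far: [45, 24, 46]
  queue [23, 29] -> pop 23, enqueue [10], visited so far: [45, 24, 46, 23]
  queue [29, 10] -> pop 29, enqueue [39], visited so far: [45, 24, 46, 23, 29]
  queue [10, 39] -> pop 10, enqueue [8], visited so far: [45, 24, 46, 23, 29, 10]
  queue [39, 8] -> pop 39, enqueue [none], visited so far: [45, 24, 46, 23, 29, 10, 39]
  queue [8] -> pop 8, enqueue [none], visited so far: [45, 24, 46, 23, 29, 10, 39, 8]
Result: [45, 24, 46, 23, 29, 10, 39, 8]


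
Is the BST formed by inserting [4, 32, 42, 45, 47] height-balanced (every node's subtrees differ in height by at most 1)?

Tree (level-order array): [4, None, 32, None, 42, None, 45, None, 47]
Definition: a tree is height-balanced if, at every node, |h(left) - h(right)| <= 1 (empty subtree has height -1).
Bottom-up per-node check:
  node 47: h_left=-1, h_right=-1, diff=0 [OK], height=0
  node 45: h_left=-1, h_right=0, diff=1 [OK], height=1
  node 42: h_left=-1, h_right=1, diff=2 [FAIL (|-1-1|=2 > 1)], height=2
  node 32: h_left=-1, h_right=2, diff=3 [FAIL (|-1-2|=3 > 1)], height=3
  node 4: h_left=-1, h_right=3, diff=4 [FAIL (|-1-3|=4 > 1)], height=4
Node 42 violates the condition: |-1 - 1| = 2 > 1.
Result: Not balanced


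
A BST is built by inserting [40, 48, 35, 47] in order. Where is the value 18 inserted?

Starting tree (level order): [40, 35, 48, None, None, 47]
Insertion path: 40 -> 35
Result: insert 18 as left child of 35
Final tree (level order): [40, 35, 48, 18, None, 47]


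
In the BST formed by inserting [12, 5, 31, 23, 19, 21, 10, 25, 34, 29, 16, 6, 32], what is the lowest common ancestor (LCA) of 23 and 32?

Tree insertion order: [12, 5, 31, 23, 19, 21, 10, 25, 34, 29, 16, 6, 32]
Tree (level-order array): [12, 5, 31, None, 10, 23, 34, 6, None, 19, 25, 32, None, None, None, 16, 21, None, 29]
In a BST, the LCA of p=23, q=32 is the first node v on the
root-to-leaf path with p <= v <= q (go left if both < v, right if both > v).
Walk from root:
  at 12: both 23 and 32 > 12, go right
  at 31: 23 <= 31 <= 32, this is the LCA
LCA = 31


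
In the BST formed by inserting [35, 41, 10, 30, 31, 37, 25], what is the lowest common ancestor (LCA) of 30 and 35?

Tree insertion order: [35, 41, 10, 30, 31, 37, 25]
Tree (level-order array): [35, 10, 41, None, 30, 37, None, 25, 31]
In a BST, the LCA of p=30, q=35 is the first node v on the
root-to-leaf path with p <= v <= q (go left if both < v, right if both > v).
Walk from root:
  at 35: 30 <= 35 <= 35, this is the LCA
LCA = 35


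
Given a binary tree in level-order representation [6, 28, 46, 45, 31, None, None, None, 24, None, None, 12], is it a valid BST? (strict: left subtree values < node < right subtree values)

Level-order array: [6, 28, 46, 45, 31, None, None, None, 24, None, None, 12]
Validate using subtree bounds (lo, hi): at each node, require lo < value < hi,
then recurse left with hi=value and right with lo=value.
Preorder trace (stopping at first violation):
  at node 6 with bounds (-inf, +inf): OK
  at node 28 with bounds (-inf, 6): VIOLATION
Node 28 violates its bound: not (-inf < 28 < 6).
Result: Not a valid BST


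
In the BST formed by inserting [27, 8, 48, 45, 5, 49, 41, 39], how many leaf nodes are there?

Tree built from: [27, 8, 48, 45, 5, 49, 41, 39]
Tree (level-order array): [27, 8, 48, 5, None, 45, 49, None, None, 41, None, None, None, 39]
Rule: A leaf has 0 children.
Per-node child counts:
  node 27: 2 child(ren)
  node 8: 1 child(ren)
  node 5: 0 child(ren)
  node 48: 2 child(ren)
  node 45: 1 child(ren)
  node 41: 1 child(ren)
  node 39: 0 child(ren)
  node 49: 0 child(ren)
Matching nodes: [5, 39, 49]
Count of leaf nodes: 3


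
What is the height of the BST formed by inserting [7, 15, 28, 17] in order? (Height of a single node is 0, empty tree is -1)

Insertion order: [7, 15, 28, 17]
Tree (level-order array): [7, None, 15, None, 28, 17]
Compute height bottom-up (empty subtree = -1):
  height(17) = 1 + max(-1, -1) = 0
  height(28) = 1 + max(0, -1) = 1
  height(15) = 1 + max(-1, 1) = 2
  height(7) = 1 + max(-1, 2) = 3
Height = 3


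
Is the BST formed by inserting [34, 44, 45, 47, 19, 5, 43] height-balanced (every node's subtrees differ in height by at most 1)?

Tree (level-order array): [34, 19, 44, 5, None, 43, 45, None, None, None, None, None, 47]
Definition: a tree is height-balanced if, at every node, |h(left) - h(right)| <= 1 (empty subtree has height -1).
Bottom-up per-node check:
  node 5: h_left=-1, h_right=-1, diff=0 [OK], height=0
  node 19: h_left=0, h_right=-1, diff=1 [OK], height=1
  node 43: h_left=-1, h_right=-1, diff=0 [OK], height=0
  node 47: h_left=-1, h_right=-1, diff=0 [OK], height=0
  node 45: h_left=-1, h_right=0, diff=1 [OK], height=1
  node 44: h_left=0, h_right=1, diff=1 [OK], height=2
  node 34: h_left=1, h_right=2, diff=1 [OK], height=3
All nodes satisfy the balance condition.
Result: Balanced


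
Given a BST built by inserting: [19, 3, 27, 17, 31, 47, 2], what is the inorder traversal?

Tree insertion order: [19, 3, 27, 17, 31, 47, 2]
Tree (level-order array): [19, 3, 27, 2, 17, None, 31, None, None, None, None, None, 47]
Inorder traversal: [2, 3, 17, 19, 27, 31, 47]


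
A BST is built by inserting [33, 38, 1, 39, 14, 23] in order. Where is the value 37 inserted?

Starting tree (level order): [33, 1, 38, None, 14, None, 39, None, 23]
Insertion path: 33 -> 38
Result: insert 37 as left child of 38
Final tree (level order): [33, 1, 38, None, 14, 37, 39, None, 23]


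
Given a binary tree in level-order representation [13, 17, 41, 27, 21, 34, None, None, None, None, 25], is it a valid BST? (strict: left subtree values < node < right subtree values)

Level-order array: [13, 17, 41, 27, 21, 34, None, None, None, None, 25]
Validate using subtree bounds (lo, hi): at each node, require lo < value < hi,
then recurse left with hi=value and right with lo=value.
Preorder trace (stopping at first violation):
  at node 13 with bounds (-inf, +inf): OK
  at node 17 with bounds (-inf, 13): VIOLATION
Node 17 violates its bound: not (-inf < 17 < 13).
Result: Not a valid BST


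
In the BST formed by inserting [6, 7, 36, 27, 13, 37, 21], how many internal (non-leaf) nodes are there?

Tree built from: [6, 7, 36, 27, 13, 37, 21]
Tree (level-order array): [6, None, 7, None, 36, 27, 37, 13, None, None, None, None, 21]
Rule: An internal node has at least one child.
Per-node child counts:
  node 6: 1 child(ren)
  node 7: 1 child(ren)
  node 36: 2 child(ren)
  node 27: 1 child(ren)
  node 13: 1 child(ren)
  node 21: 0 child(ren)
  node 37: 0 child(ren)
Matching nodes: [6, 7, 36, 27, 13]
Count of internal (non-leaf) nodes: 5


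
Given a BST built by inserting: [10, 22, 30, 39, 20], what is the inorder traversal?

Tree insertion order: [10, 22, 30, 39, 20]
Tree (level-order array): [10, None, 22, 20, 30, None, None, None, 39]
Inorder traversal: [10, 20, 22, 30, 39]


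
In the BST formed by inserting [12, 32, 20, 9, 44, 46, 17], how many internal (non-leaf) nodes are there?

Tree built from: [12, 32, 20, 9, 44, 46, 17]
Tree (level-order array): [12, 9, 32, None, None, 20, 44, 17, None, None, 46]
Rule: An internal node has at least one child.
Per-node child counts:
  node 12: 2 child(ren)
  node 9: 0 child(ren)
  node 32: 2 child(ren)
  node 20: 1 child(ren)
  node 17: 0 child(ren)
  node 44: 1 child(ren)
  node 46: 0 child(ren)
Matching nodes: [12, 32, 20, 44]
Count of internal (non-leaf) nodes: 4


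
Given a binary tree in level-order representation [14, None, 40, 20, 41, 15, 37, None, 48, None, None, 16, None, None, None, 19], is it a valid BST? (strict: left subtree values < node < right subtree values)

Level-order array: [14, None, 40, 20, 41, 15, 37, None, 48, None, None, 16, None, None, None, 19]
Validate using subtree bounds (lo, hi): at each node, require lo < value < hi,
then recurse left with hi=value and right with lo=value.
Preorder trace (stopping at first violation):
  at node 14 with bounds (-inf, +inf): OK
  at node 40 with bounds (14, +inf): OK
  at node 20 with bounds (14, 40): OK
  at node 15 with bounds (14, 20): OK
  at node 37 with bounds (20, 40): OK
  at node 16 with bounds (20, 37): VIOLATION
Node 16 violates its bound: not (20 < 16 < 37).
Result: Not a valid BST


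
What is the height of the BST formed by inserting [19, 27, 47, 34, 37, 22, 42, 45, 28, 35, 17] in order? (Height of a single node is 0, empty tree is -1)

Insertion order: [19, 27, 47, 34, 37, 22, 42, 45, 28, 35, 17]
Tree (level-order array): [19, 17, 27, None, None, 22, 47, None, None, 34, None, 28, 37, None, None, 35, 42, None, None, None, 45]
Compute height bottom-up (empty subtree = -1):
  height(17) = 1 + max(-1, -1) = 0
  height(22) = 1 + max(-1, -1) = 0
  height(28) = 1 + max(-1, -1) = 0
  height(35) = 1 + max(-1, -1) = 0
  height(45) = 1 + max(-1, -1) = 0
  height(42) = 1 + max(-1, 0) = 1
  height(37) = 1 + max(0, 1) = 2
  height(34) = 1 + max(0, 2) = 3
  height(47) = 1 + max(3, -1) = 4
  height(27) = 1 + max(0, 4) = 5
  height(19) = 1 + max(0, 5) = 6
Height = 6


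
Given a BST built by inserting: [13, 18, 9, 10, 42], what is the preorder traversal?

Tree insertion order: [13, 18, 9, 10, 42]
Tree (level-order array): [13, 9, 18, None, 10, None, 42]
Preorder traversal: [13, 9, 10, 18, 42]


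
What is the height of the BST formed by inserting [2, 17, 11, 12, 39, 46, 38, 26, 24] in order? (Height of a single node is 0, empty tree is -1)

Insertion order: [2, 17, 11, 12, 39, 46, 38, 26, 24]
Tree (level-order array): [2, None, 17, 11, 39, None, 12, 38, 46, None, None, 26, None, None, None, 24]
Compute height bottom-up (empty subtree = -1):
  height(12) = 1 + max(-1, -1) = 0
  height(11) = 1 + max(-1, 0) = 1
  height(24) = 1 + max(-1, -1) = 0
  height(26) = 1 + max(0, -1) = 1
  height(38) = 1 + max(1, -1) = 2
  height(46) = 1 + max(-1, -1) = 0
  height(39) = 1 + max(2, 0) = 3
  height(17) = 1 + max(1, 3) = 4
  height(2) = 1 + max(-1, 4) = 5
Height = 5


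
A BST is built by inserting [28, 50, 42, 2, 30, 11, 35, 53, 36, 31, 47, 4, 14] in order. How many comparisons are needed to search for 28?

Search path for 28: 28
Found: True
Comparisons: 1


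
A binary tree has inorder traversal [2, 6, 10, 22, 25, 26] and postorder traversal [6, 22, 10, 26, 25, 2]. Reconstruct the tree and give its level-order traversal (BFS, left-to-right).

Inorder:   [2, 6, 10, 22, 25, 26]
Postorder: [6, 22, 10, 26, 25, 2]
Algorithm: postorder visits root last, so walk postorder right-to-left;
each value is the root of the current inorder slice — split it at that
value, recurse on the right subtree first, then the left.
Recursive splits:
  root=2; inorder splits into left=[], right=[6, 10, 22, 25, 26]
  root=25; inorder splits into left=[6, 10, 22], right=[26]
  root=26; inorder splits into left=[], right=[]
  root=10; inorder splits into left=[6], right=[22]
  root=22; inorder splits into left=[], right=[]
  root=6; inorder splits into left=[], right=[]
Reconstructed level-order: [2, 25, 10, 26, 6, 22]


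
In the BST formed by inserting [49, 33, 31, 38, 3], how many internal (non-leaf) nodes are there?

Tree built from: [49, 33, 31, 38, 3]
Tree (level-order array): [49, 33, None, 31, 38, 3]
Rule: An internal node has at least one child.
Per-node child counts:
  node 49: 1 child(ren)
  node 33: 2 child(ren)
  node 31: 1 child(ren)
  node 3: 0 child(ren)
  node 38: 0 child(ren)
Matching nodes: [49, 33, 31]
Count of internal (non-leaf) nodes: 3


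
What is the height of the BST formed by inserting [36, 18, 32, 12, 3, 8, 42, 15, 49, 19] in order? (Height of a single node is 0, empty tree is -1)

Insertion order: [36, 18, 32, 12, 3, 8, 42, 15, 49, 19]
Tree (level-order array): [36, 18, 42, 12, 32, None, 49, 3, 15, 19, None, None, None, None, 8]
Compute height bottom-up (empty subtree = -1):
  height(8) = 1 + max(-1, -1) = 0
  height(3) = 1 + max(-1, 0) = 1
  height(15) = 1 + max(-1, -1) = 0
  height(12) = 1 + max(1, 0) = 2
  height(19) = 1 + max(-1, -1) = 0
  height(32) = 1 + max(0, -1) = 1
  height(18) = 1 + max(2, 1) = 3
  height(49) = 1 + max(-1, -1) = 0
  height(42) = 1 + max(-1, 0) = 1
  height(36) = 1 + max(3, 1) = 4
Height = 4


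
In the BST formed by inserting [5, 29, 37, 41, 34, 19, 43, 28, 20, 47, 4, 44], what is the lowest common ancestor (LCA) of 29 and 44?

Tree insertion order: [5, 29, 37, 41, 34, 19, 43, 28, 20, 47, 4, 44]
Tree (level-order array): [5, 4, 29, None, None, 19, 37, None, 28, 34, 41, 20, None, None, None, None, 43, None, None, None, 47, 44]
In a BST, the LCA of p=29, q=44 is the first node v on the
root-to-leaf path with p <= v <= q (go left if both < v, right if both > v).
Walk from root:
  at 5: both 29 and 44 > 5, go right
  at 29: 29 <= 29 <= 44, this is the LCA
LCA = 29


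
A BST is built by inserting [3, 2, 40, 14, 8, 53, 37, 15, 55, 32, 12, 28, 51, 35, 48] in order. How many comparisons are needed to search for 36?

Search path for 36: 3 -> 40 -> 14 -> 37 -> 15 -> 32 -> 35
Found: False
Comparisons: 7


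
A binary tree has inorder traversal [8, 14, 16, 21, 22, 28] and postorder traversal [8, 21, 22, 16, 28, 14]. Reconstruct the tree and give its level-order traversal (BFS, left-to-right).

Inorder:   [8, 14, 16, 21, 22, 28]
Postorder: [8, 21, 22, 16, 28, 14]
Algorithm: postorder visits root last, so walk postorder right-to-left;
each value is the root of the current inorder slice — split it at that
value, recurse on the right subtree first, then the left.
Recursive splits:
  root=14; inorder splits into left=[8], right=[16, 21, 22, 28]
  root=28; inorder splits into left=[16, 21, 22], right=[]
  root=16; inorder splits into left=[], right=[21, 22]
  root=22; inorder splits into left=[21], right=[]
  root=21; inorder splits into left=[], right=[]
  root=8; inorder splits into left=[], right=[]
Reconstructed level-order: [14, 8, 28, 16, 22, 21]


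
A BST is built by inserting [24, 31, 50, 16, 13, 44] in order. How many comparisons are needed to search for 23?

Search path for 23: 24 -> 16
Found: False
Comparisons: 2


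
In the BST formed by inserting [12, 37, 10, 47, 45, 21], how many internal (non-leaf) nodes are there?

Tree built from: [12, 37, 10, 47, 45, 21]
Tree (level-order array): [12, 10, 37, None, None, 21, 47, None, None, 45]
Rule: An internal node has at least one child.
Per-node child counts:
  node 12: 2 child(ren)
  node 10: 0 child(ren)
  node 37: 2 child(ren)
  node 21: 0 child(ren)
  node 47: 1 child(ren)
  node 45: 0 child(ren)
Matching nodes: [12, 37, 47]
Count of internal (non-leaf) nodes: 3


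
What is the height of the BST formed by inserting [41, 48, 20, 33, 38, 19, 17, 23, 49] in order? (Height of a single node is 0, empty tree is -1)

Insertion order: [41, 48, 20, 33, 38, 19, 17, 23, 49]
Tree (level-order array): [41, 20, 48, 19, 33, None, 49, 17, None, 23, 38]
Compute height bottom-up (empty subtree = -1):
  height(17) = 1 + max(-1, -1) = 0
  height(19) = 1 + max(0, -1) = 1
  height(23) = 1 + max(-1, -1) = 0
  height(38) = 1 + max(-1, -1) = 0
  height(33) = 1 + max(0, 0) = 1
  height(20) = 1 + max(1, 1) = 2
  height(49) = 1 + max(-1, -1) = 0
  height(48) = 1 + max(-1, 0) = 1
  height(41) = 1 + max(2, 1) = 3
Height = 3


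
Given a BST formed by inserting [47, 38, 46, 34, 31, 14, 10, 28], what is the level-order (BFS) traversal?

Tree insertion order: [47, 38, 46, 34, 31, 14, 10, 28]
Tree (level-order array): [47, 38, None, 34, 46, 31, None, None, None, 14, None, 10, 28]
BFS from the root, enqueuing left then right child of each popped node:
  queue [47] -> pop 47, enqueue [38], visited so far: [47]
  queue [38] -> pop 38, enqueue [34, 46], visited so far: [47, 38]
  queue [34, 46] -> pop 34, enqueue [31], visited so far: [47, 38, 34]
  queue [46, 31] -> pop 46, enqueue [none], visited so far: [47, 38, 34, 46]
  queue [31] -> pop 31, enqueue [14], visited so far: [47, 38, 34, 46, 31]
  queue [14] -> pop 14, enqueue [10, 28], visited so far: [47, 38, 34, 46, 31, 14]
  queue [10, 28] -> pop 10, enqueue [none], visited so far: [47, 38, 34, 46, 31, 14, 10]
  queue [28] -> pop 28, enqueue [none], visited so far: [47, 38, 34, 46, 31, 14, 10, 28]
Result: [47, 38, 34, 46, 31, 14, 10, 28]


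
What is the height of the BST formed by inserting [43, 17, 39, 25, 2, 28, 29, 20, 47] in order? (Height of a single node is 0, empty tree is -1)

Insertion order: [43, 17, 39, 25, 2, 28, 29, 20, 47]
Tree (level-order array): [43, 17, 47, 2, 39, None, None, None, None, 25, None, 20, 28, None, None, None, 29]
Compute height bottom-up (empty subtree = -1):
  height(2) = 1 + max(-1, -1) = 0
  height(20) = 1 + max(-1, -1) = 0
  height(29) = 1 + max(-1, -1) = 0
  height(28) = 1 + max(-1, 0) = 1
  height(25) = 1 + max(0, 1) = 2
  height(39) = 1 + max(2, -1) = 3
  height(17) = 1 + max(0, 3) = 4
  height(47) = 1 + max(-1, -1) = 0
  height(43) = 1 + max(4, 0) = 5
Height = 5


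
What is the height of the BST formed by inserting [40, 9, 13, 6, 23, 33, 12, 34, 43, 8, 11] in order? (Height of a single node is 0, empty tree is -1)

Insertion order: [40, 9, 13, 6, 23, 33, 12, 34, 43, 8, 11]
Tree (level-order array): [40, 9, 43, 6, 13, None, None, None, 8, 12, 23, None, None, 11, None, None, 33, None, None, None, 34]
Compute height bottom-up (empty subtree = -1):
  height(8) = 1 + max(-1, -1) = 0
  height(6) = 1 + max(-1, 0) = 1
  height(11) = 1 + max(-1, -1) = 0
  height(12) = 1 + max(0, -1) = 1
  height(34) = 1 + max(-1, -1) = 0
  height(33) = 1 + max(-1, 0) = 1
  height(23) = 1 + max(-1, 1) = 2
  height(13) = 1 + max(1, 2) = 3
  height(9) = 1 + max(1, 3) = 4
  height(43) = 1 + max(-1, -1) = 0
  height(40) = 1 + max(4, 0) = 5
Height = 5


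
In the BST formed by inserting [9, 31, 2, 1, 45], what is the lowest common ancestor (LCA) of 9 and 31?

Tree insertion order: [9, 31, 2, 1, 45]
Tree (level-order array): [9, 2, 31, 1, None, None, 45]
In a BST, the LCA of p=9, q=31 is the first node v on the
root-to-leaf path with p <= v <= q (go left if both < v, right if both > v).
Walk from root:
  at 9: 9 <= 9 <= 31, this is the LCA
LCA = 9


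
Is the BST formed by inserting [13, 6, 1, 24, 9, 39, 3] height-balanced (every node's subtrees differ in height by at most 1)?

Tree (level-order array): [13, 6, 24, 1, 9, None, 39, None, 3]
Definition: a tree is height-balanced if, at every node, |h(left) - h(right)| <= 1 (empty subtree has height -1).
Bottom-up per-node check:
  node 3: h_left=-1, h_right=-1, diff=0 [OK], height=0
  node 1: h_left=-1, h_right=0, diff=1 [OK], height=1
  node 9: h_left=-1, h_right=-1, diff=0 [OK], height=0
  node 6: h_left=1, h_right=0, diff=1 [OK], height=2
  node 39: h_left=-1, h_right=-1, diff=0 [OK], height=0
  node 24: h_left=-1, h_right=0, diff=1 [OK], height=1
  node 13: h_left=2, h_right=1, diff=1 [OK], height=3
All nodes satisfy the balance condition.
Result: Balanced


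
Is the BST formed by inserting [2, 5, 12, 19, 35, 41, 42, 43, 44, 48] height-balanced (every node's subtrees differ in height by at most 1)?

Tree (level-order array): [2, None, 5, None, 12, None, 19, None, 35, None, 41, None, 42, None, 43, None, 44, None, 48]
Definition: a tree is height-balanced if, at every node, |h(left) - h(right)| <= 1 (empty subtree has height -1).
Bottom-up per-node check:
  node 48: h_left=-1, h_right=-1, diff=0 [OK], height=0
  node 44: h_left=-1, h_right=0, diff=1 [OK], height=1
  node 43: h_left=-1, h_right=1, diff=2 [FAIL (|-1-1|=2 > 1)], height=2
  node 42: h_left=-1, h_right=2, diff=3 [FAIL (|-1-2|=3 > 1)], height=3
  node 41: h_left=-1, h_right=3, diff=4 [FAIL (|-1-3|=4 > 1)], height=4
  node 35: h_left=-1, h_right=4, diff=5 [FAIL (|-1-4|=5 > 1)], height=5
  node 19: h_left=-1, h_right=5, diff=6 [FAIL (|-1-5|=6 > 1)], height=6
  node 12: h_left=-1, h_right=6, diff=7 [FAIL (|-1-6|=7 > 1)], height=7
  node 5: h_left=-1, h_right=7, diff=8 [FAIL (|-1-7|=8 > 1)], height=8
  node 2: h_left=-1, h_right=8, diff=9 [FAIL (|-1-8|=9 > 1)], height=9
Node 43 violates the condition: |-1 - 1| = 2 > 1.
Result: Not balanced


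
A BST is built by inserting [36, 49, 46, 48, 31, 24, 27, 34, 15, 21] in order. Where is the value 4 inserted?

Starting tree (level order): [36, 31, 49, 24, 34, 46, None, 15, 27, None, None, None, 48, None, 21]
Insertion path: 36 -> 31 -> 24 -> 15
Result: insert 4 as left child of 15
Final tree (level order): [36, 31, 49, 24, 34, 46, None, 15, 27, None, None, None, 48, 4, 21]


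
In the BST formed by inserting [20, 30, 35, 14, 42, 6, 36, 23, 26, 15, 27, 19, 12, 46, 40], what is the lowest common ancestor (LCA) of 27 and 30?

Tree insertion order: [20, 30, 35, 14, 42, 6, 36, 23, 26, 15, 27, 19, 12, 46, 40]
Tree (level-order array): [20, 14, 30, 6, 15, 23, 35, None, 12, None, 19, None, 26, None, 42, None, None, None, None, None, 27, 36, 46, None, None, None, 40]
In a BST, the LCA of p=27, q=30 is the first node v on the
root-to-leaf path with p <= v <= q (go left if both < v, right if both > v).
Walk from root:
  at 20: both 27 and 30 > 20, go right
  at 30: 27 <= 30 <= 30, this is the LCA
LCA = 30


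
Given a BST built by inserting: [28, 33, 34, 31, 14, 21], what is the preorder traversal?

Tree insertion order: [28, 33, 34, 31, 14, 21]
Tree (level-order array): [28, 14, 33, None, 21, 31, 34]
Preorder traversal: [28, 14, 21, 33, 31, 34]


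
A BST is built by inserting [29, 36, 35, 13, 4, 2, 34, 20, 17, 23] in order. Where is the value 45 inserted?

Starting tree (level order): [29, 13, 36, 4, 20, 35, None, 2, None, 17, 23, 34]
Insertion path: 29 -> 36
Result: insert 45 as right child of 36
Final tree (level order): [29, 13, 36, 4, 20, 35, 45, 2, None, 17, 23, 34]


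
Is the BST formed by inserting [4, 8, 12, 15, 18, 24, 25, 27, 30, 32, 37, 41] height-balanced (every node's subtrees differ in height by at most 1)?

Tree (level-order array): [4, None, 8, None, 12, None, 15, None, 18, None, 24, None, 25, None, 27, None, 30, None, 32, None, 37, None, 41]
Definition: a tree is height-balanced if, at every node, |h(left) - h(right)| <= 1 (empty subtree has height -1).
Bottom-up per-node check:
  node 41: h_left=-1, h_right=-1, diff=0 [OK], height=0
  node 37: h_left=-1, h_right=0, diff=1 [OK], height=1
  node 32: h_left=-1, h_right=1, diff=2 [FAIL (|-1-1|=2 > 1)], height=2
  node 30: h_left=-1, h_right=2, diff=3 [FAIL (|-1-2|=3 > 1)], height=3
  node 27: h_left=-1, h_right=3, diff=4 [FAIL (|-1-3|=4 > 1)], height=4
  node 25: h_left=-1, h_right=4, diff=5 [FAIL (|-1-4|=5 > 1)], height=5
  node 24: h_left=-1, h_right=5, diff=6 [FAIL (|-1-5|=6 > 1)], height=6
  node 18: h_left=-1, h_right=6, diff=7 [FAIL (|-1-6|=7 > 1)], height=7
  node 15: h_left=-1, h_right=7, diff=8 [FAIL (|-1-7|=8 > 1)], height=8
  node 12: h_left=-1, h_right=8, diff=9 [FAIL (|-1-8|=9 > 1)], height=9
  node 8: h_left=-1, h_right=9, diff=10 [FAIL (|-1-9|=10 > 1)], height=10
  node 4: h_left=-1, h_right=10, diff=11 [FAIL (|-1-10|=11 > 1)], height=11
Node 32 violates the condition: |-1 - 1| = 2 > 1.
Result: Not balanced


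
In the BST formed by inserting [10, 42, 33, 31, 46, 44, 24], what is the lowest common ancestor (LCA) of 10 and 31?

Tree insertion order: [10, 42, 33, 31, 46, 44, 24]
Tree (level-order array): [10, None, 42, 33, 46, 31, None, 44, None, 24]
In a BST, the LCA of p=10, q=31 is the first node v on the
root-to-leaf path with p <= v <= q (go left if both < v, right if both > v).
Walk from root:
  at 10: 10 <= 10 <= 31, this is the LCA
LCA = 10


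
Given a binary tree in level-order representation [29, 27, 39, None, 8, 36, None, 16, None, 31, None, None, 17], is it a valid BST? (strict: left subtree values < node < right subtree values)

Level-order array: [29, 27, 39, None, 8, 36, None, 16, None, 31, None, None, 17]
Validate using subtree bounds (lo, hi): at each node, require lo < value < hi,
then recurse left with hi=value and right with lo=value.
Preorder trace (stopping at first violation):
  at node 29 with bounds (-inf, +inf): OK
  at node 27 with bounds (-inf, 29): OK
  at node 8 with bounds (27, 29): VIOLATION
Node 8 violates its bound: not (27 < 8 < 29).
Result: Not a valid BST


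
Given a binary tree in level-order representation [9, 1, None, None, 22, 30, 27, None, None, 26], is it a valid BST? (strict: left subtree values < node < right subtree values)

Level-order array: [9, 1, None, None, 22, 30, 27, None, None, 26]
Validate using subtree bounds (lo, hi): at each node, require lo < value < hi,
then recurse left with hi=value and right with lo=value.
Preorder trace (stopping at first violation):
  at node 9 with bounds (-inf, +inf): OK
  at node 1 with bounds (-inf, 9): OK
  at node 22 with bounds (1, 9): VIOLATION
Node 22 violates its bound: not (1 < 22 < 9).
Result: Not a valid BST


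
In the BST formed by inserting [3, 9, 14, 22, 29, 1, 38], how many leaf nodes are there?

Tree built from: [3, 9, 14, 22, 29, 1, 38]
Tree (level-order array): [3, 1, 9, None, None, None, 14, None, 22, None, 29, None, 38]
Rule: A leaf has 0 children.
Per-node child counts:
  node 3: 2 child(ren)
  node 1: 0 child(ren)
  node 9: 1 child(ren)
  node 14: 1 child(ren)
  node 22: 1 child(ren)
  node 29: 1 child(ren)
  node 38: 0 child(ren)
Matching nodes: [1, 38]
Count of leaf nodes: 2


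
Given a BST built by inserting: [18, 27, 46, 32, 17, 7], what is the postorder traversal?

Tree insertion order: [18, 27, 46, 32, 17, 7]
Tree (level-order array): [18, 17, 27, 7, None, None, 46, None, None, 32]
Postorder traversal: [7, 17, 32, 46, 27, 18]


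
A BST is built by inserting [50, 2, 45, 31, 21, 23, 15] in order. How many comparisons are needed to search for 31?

Search path for 31: 50 -> 2 -> 45 -> 31
Found: True
Comparisons: 4


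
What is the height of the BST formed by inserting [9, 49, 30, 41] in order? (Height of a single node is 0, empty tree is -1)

Insertion order: [9, 49, 30, 41]
Tree (level-order array): [9, None, 49, 30, None, None, 41]
Compute height bottom-up (empty subtree = -1):
  height(41) = 1 + max(-1, -1) = 0
  height(30) = 1 + max(-1, 0) = 1
  height(49) = 1 + max(1, -1) = 2
  height(9) = 1 + max(-1, 2) = 3
Height = 3


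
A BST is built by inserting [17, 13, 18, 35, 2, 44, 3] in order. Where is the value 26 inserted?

Starting tree (level order): [17, 13, 18, 2, None, None, 35, None, 3, None, 44]
Insertion path: 17 -> 18 -> 35
Result: insert 26 as left child of 35
Final tree (level order): [17, 13, 18, 2, None, None, 35, None, 3, 26, 44]


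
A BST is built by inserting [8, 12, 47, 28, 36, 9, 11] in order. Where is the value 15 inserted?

Starting tree (level order): [8, None, 12, 9, 47, None, 11, 28, None, None, None, None, 36]
Insertion path: 8 -> 12 -> 47 -> 28
Result: insert 15 as left child of 28
Final tree (level order): [8, None, 12, 9, 47, None, 11, 28, None, None, None, 15, 36]


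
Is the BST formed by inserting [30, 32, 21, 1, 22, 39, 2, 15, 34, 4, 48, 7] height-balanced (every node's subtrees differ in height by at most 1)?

Tree (level-order array): [30, 21, 32, 1, 22, None, 39, None, 2, None, None, 34, 48, None, 15, None, None, None, None, 4, None, None, 7]
Definition: a tree is height-balanced if, at every node, |h(left) - h(right)| <= 1 (empty subtree has height -1).
Bottom-up per-node check:
  node 7: h_left=-1, h_right=-1, diff=0 [OK], height=0
  node 4: h_left=-1, h_right=0, diff=1 [OK], height=1
  node 15: h_left=1, h_right=-1, diff=2 [FAIL (|1--1|=2 > 1)], height=2
  node 2: h_left=-1, h_right=2, diff=3 [FAIL (|-1-2|=3 > 1)], height=3
  node 1: h_left=-1, h_right=3, diff=4 [FAIL (|-1-3|=4 > 1)], height=4
  node 22: h_left=-1, h_right=-1, diff=0 [OK], height=0
  node 21: h_left=4, h_right=0, diff=4 [FAIL (|4-0|=4 > 1)], height=5
  node 34: h_left=-1, h_right=-1, diff=0 [OK], height=0
  node 48: h_left=-1, h_right=-1, diff=0 [OK], height=0
  node 39: h_left=0, h_right=0, diff=0 [OK], height=1
  node 32: h_left=-1, h_right=1, diff=2 [FAIL (|-1-1|=2 > 1)], height=2
  node 30: h_left=5, h_right=2, diff=3 [FAIL (|5-2|=3 > 1)], height=6
Node 15 violates the condition: |1 - -1| = 2 > 1.
Result: Not balanced


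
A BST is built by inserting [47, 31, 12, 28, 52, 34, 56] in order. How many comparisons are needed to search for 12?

Search path for 12: 47 -> 31 -> 12
Found: True
Comparisons: 3


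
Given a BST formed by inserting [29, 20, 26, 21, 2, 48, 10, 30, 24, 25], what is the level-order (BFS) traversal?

Tree insertion order: [29, 20, 26, 21, 2, 48, 10, 30, 24, 25]
Tree (level-order array): [29, 20, 48, 2, 26, 30, None, None, 10, 21, None, None, None, None, None, None, 24, None, 25]
BFS from the root, enqueuing left then right child of each popped node:
  queue [29] -> pop 29, enqueue [20, 48], visited so far: [29]
  queue [20, 48] -> pop 20, enqueue [2, 26], visited so far: [29, 20]
  queue [48, 2, 26] -> pop 48, enqueue [30], visited so far: [29, 20, 48]
  queue [2, 26, 30] -> pop 2, enqueue [10], visited so far: [29, 20, 48, 2]
  queue [26, 30, 10] -> pop 26, enqueue [21], visited so far: [29, 20, 48, 2, 26]
  queue [30, 10, 21] -> pop 30, enqueue [none], visited so far: [29, 20, 48, 2, 26, 30]
  queue [10, 21] -> pop 10, enqueue [none], visited so far: [29, 20, 48, 2, 26, 30, 10]
  queue [21] -> pop 21, enqueue [24], visited so far: [29, 20, 48, 2, 26, 30, 10, 21]
  queue [24] -> pop 24, enqueue [25], visited so far: [29, 20, 48, 2, 26, 30, 10, 21, 24]
  queue [25] -> pop 25, enqueue [none], visited so far: [29, 20, 48, 2, 26, 30, 10, 21, 24, 25]
Result: [29, 20, 48, 2, 26, 30, 10, 21, 24, 25]


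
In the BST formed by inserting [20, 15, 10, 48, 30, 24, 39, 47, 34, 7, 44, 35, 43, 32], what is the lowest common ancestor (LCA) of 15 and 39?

Tree insertion order: [20, 15, 10, 48, 30, 24, 39, 47, 34, 7, 44, 35, 43, 32]
Tree (level-order array): [20, 15, 48, 10, None, 30, None, 7, None, 24, 39, None, None, None, None, 34, 47, 32, 35, 44, None, None, None, None, None, 43]
In a BST, the LCA of p=15, q=39 is the first node v on the
root-to-leaf path with p <= v <= q (go left if both < v, right if both > v).
Walk from root:
  at 20: 15 <= 20 <= 39, this is the LCA
LCA = 20


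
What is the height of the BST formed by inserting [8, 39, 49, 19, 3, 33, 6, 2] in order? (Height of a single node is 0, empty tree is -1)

Insertion order: [8, 39, 49, 19, 3, 33, 6, 2]
Tree (level-order array): [8, 3, 39, 2, 6, 19, 49, None, None, None, None, None, 33]
Compute height bottom-up (empty subtree = -1):
  height(2) = 1 + max(-1, -1) = 0
  height(6) = 1 + max(-1, -1) = 0
  height(3) = 1 + max(0, 0) = 1
  height(33) = 1 + max(-1, -1) = 0
  height(19) = 1 + max(-1, 0) = 1
  height(49) = 1 + max(-1, -1) = 0
  height(39) = 1 + max(1, 0) = 2
  height(8) = 1 + max(1, 2) = 3
Height = 3


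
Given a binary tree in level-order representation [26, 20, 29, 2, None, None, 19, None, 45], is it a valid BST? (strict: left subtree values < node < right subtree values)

Level-order array: [26, 20, 29, 2, None, None, 19, None, 45]
Validate using subtree bounds (lo, hi): at each node, require lo < value < hi,
then recurse left with hi=value and right with lo=value.
Preorder trace (stopping at first violation):
  at node 26 with bounds (-inf, +inf): OK
  at node 20 with bounds (-inf, 26): OK
  at node 2 with bounds (-inf, 20): OK
  at node 45 with bounds (2, 20): VIOLATION
Node 45 violates its bound: not (2 < 45 < 20).
Result: Not a valid BST


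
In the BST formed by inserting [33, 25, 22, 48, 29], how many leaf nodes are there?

Tree built from: [33, 25, 22, 48, 29]
Tree (level-order array): [33, 25, 48, 22, 29]
Rule: A leaf has 0 children.
Per-node child counts:
  node 33: 2 child(ren)
  node 25: 2 child(ren)
  node 22: 0 child(ren)
  node 29: 0 child(ren)
  node 48: 0 child(ren)
Matching nodes: [22, 29, 48]
Count of leaf nodes: 3
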